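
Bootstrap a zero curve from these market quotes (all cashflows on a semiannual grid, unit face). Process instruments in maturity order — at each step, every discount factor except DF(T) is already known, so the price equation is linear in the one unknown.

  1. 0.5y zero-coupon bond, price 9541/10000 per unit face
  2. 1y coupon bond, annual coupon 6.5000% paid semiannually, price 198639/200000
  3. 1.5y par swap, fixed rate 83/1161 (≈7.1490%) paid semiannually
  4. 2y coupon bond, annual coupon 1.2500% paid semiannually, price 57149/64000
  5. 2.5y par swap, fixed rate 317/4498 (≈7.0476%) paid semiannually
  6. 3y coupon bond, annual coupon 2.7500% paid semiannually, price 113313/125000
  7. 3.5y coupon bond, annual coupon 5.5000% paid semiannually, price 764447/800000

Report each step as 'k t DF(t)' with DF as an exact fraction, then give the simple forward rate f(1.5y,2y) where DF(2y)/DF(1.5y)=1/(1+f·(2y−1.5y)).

1 1/2 9541/10000
2 1 9319/10000
3 3/2 2251/2500
4 2 8701/10000
5 5/2 1683/2000
6 3 2083/2500
7 7/2 7873/10000
f(1.5y,2y) = ((2251/2500)/(8701/10000) − 1)/(1/2) = 606/8701 ≈ 6.9647%

step 1 [0.5y] zero: DF = P = 9541/10000 ≈ 0.954100
step 2 [1y] bond c/2=13/400: DF=(198639/200000 − 13/400·(0.954100))/(1+13/400) = 9319/10000 ≈ 0.931900
step 3 [1.5y] swap r/2=83/2322: DF=(1 − 83/2322·(0.954100+0.931900))/(1+83/2322) = 2251/2500 ≈ 0.900400
step 4 [2y] bond c/2=1/160: DF=(57149/64000 − 1/160·(0.954100+0.931900+0.900400))/(1+1/160) = 8701/10000 ≈ 0.870100
step 5 [2.5y] swap r/2=317/8996: DF=(1 − 317/8996·(0.954100+0.931900+0.900400+0.870100))/(1+317/8996) = 1683/2000 ≈ 0.841500
step 6 [3y] bond c/2=11/800: DF=(113313/125000 − 11/800·(0.954100+0.931900+0.900400+0.870100+0.841500))/(1+11/800) = 2083/2500 ≈ 0.833200
step 7 [3.5y] bond c/2=11/400: DF=(764447/800000 − 11/400·(0.954100+0.931900+0.900400+0.870100+0.841500+0.833200))/(1+11/400) = 7873/10000 ≈ 0.787300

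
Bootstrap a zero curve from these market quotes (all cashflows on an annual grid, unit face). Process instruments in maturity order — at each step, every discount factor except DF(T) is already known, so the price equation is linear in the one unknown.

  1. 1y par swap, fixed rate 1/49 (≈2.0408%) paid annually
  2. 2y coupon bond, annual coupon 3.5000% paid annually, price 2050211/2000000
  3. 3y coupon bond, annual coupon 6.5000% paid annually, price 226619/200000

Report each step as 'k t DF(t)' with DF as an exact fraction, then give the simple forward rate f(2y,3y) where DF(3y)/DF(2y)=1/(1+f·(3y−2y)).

step 1 [1y] swap r/1=1/49: DF=(1 − 1/49·(0))/(1+1/49) = 49/50 ≈ 0.980000
step 2 [2y] bond c/1=7/200: DF=(2050211/2000000 − 7/200·(0.980000))/(1+7/200) = 9573/10000 ≈ 0.957300
step 3 [3y] bond c/1=13/200: DF=(226619/200000 − 13/200·(0.980000+0.957300))/(1+13/200) = 9457/10000 ≈ 0.945700

1 1 49/50
2 2 9573/10000
3 3 9457/10000
f(2y,3y) = ((9573/10000)/(9457/10000) − 1)/(1) = 116/9457 ≈ 1.2266%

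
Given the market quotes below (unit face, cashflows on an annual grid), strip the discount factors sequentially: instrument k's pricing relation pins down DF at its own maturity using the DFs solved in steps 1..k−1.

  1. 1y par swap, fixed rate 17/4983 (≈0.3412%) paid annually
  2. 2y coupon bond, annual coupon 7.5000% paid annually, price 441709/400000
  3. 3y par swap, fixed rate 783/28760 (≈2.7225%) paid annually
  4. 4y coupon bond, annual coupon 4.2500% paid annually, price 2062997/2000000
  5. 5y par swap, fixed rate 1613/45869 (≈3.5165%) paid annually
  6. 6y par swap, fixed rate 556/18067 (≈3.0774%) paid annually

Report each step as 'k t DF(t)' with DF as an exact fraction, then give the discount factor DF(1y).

1 1 4983/5000
2 2 9577/10000
3 3 9217/10000
4 4 4361/5000
5 5 8387/10000
6 6 2083/2500
DF(1y) = 4983/5000 ≈ 0.996600

step 1 [1y] swap r/1=17/4983: DF=(1 − 17/4983·(0))/(1+17/4983) = 4983/5000 ≈ 0.996600
step 2 [2y] bond c/1=3/40: DF=(441709/400000 − 3/40·(0.996600))/(1+3/40) = 9577/10000 ≈ 0.957700
step 3 [3y] swap r/1=783/28760: DF=(1 − 783/28760·(0.996600+0.957700))/(1+783/28760) = 9217/10000 ≈ 0.921700
step 4 [4y] bond c/1=17/400: DF=(2062997/2000000 − 17/400·(0.996600+0.957700+0.921700))/(1+17/400) = 4361/5000 ≈ 0.872200
step 5 [5y] swap r/1=1613/45869: DF=(1 − 1613/45869·(0.996600+0.957700+0.921700+0.872200))/(1+1613/45869) = 8387/10000 ≈ 0.838700
step 6 [6y] swap r/1=556/18067: DF=(1 − 556/18067·(0.996600+0.957700+0.921700+0.872200+0.838700))/(1+556/18067) = 2083/2500 ≈ 0.833200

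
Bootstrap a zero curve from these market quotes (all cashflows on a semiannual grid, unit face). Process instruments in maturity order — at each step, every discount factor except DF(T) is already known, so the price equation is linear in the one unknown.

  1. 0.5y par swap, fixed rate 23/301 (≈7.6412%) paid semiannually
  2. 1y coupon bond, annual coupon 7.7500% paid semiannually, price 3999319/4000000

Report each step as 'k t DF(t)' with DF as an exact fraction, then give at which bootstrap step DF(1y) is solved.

1 1/2 602/625
2 1 4633/5000
DF(1y) is solved at step 2

step 1 [0.5y] swap r/2=23/602: DF=(1 − 23/602·(0))/(1+23/602) = 602/625 ≈ 0.963200
step 2 [1y] bond c/2=31/800: DF=(3999319/4000000 − 31/800·(0.963200))/(1+31/800) = 4633/5000 ≈ 0.926600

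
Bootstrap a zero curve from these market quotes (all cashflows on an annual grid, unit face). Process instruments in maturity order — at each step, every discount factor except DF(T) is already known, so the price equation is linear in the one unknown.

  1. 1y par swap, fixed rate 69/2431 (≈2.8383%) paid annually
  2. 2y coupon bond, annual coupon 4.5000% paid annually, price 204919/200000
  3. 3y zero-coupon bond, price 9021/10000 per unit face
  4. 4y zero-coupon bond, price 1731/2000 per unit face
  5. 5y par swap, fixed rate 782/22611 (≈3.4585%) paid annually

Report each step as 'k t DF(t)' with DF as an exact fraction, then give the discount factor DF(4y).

1 1 2431/2500
2 2 4693/5000
3 3 9021/10000
4 4 1731/2000
5 5 2109/2500
DF(4y) = 1731/2000 ≈ 0.865500

step 1 [1y] swap r/1=69/2431: DF=(1 − 69/2431·(0))/(1+69/2431) = 2431/2500 ≈ 0.972400
step 2 [2y] bond c/1=9/200: DF=(204919/200000 − 9/200·(0.972400))/(1+9/200) = 4693/5000 ≈ 0.938600
step 3 [3y] zero: DF = P = 9021/10000 ≈ 0.902100
step 4 [4y] zero: DF = P = 1731/2000 ≈ 0.865500
step 5 [5y] swap r/1=782/22611: DF=(1 − 782/22611·(0.972400+0.938600+0.902100+0.865500))/(1+782/22611) = 2109/2500 ≈ 0.843600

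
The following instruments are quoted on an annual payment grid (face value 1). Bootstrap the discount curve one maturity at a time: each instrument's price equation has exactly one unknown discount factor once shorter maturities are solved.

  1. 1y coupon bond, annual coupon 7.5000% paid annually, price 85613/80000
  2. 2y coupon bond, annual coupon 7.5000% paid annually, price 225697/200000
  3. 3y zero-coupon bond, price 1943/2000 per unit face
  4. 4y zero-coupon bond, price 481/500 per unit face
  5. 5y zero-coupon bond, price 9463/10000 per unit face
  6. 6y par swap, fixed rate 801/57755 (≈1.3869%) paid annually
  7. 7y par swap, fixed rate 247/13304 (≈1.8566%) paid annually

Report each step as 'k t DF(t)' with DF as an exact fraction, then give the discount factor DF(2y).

step 1 [1y] bond c/1=3/40: DF=(85613/80000 − 3/40·(0))/(1+3/40) = 1991/2000 ≈ 0.995500
step 2 [2y] bond c/1=3/40: DF=(225697/200000 − 3/40·(0.995500))/(1+3/40) = 9803/10000 ≈ 0.980300
step 3 [3y] zero: DF = P = 1943/2000 ≈ 0.971500
step 4 [4y] zero: DF = P = 481/500 ≈ 0.962000
step 5 [5y] zero: DF = P = 9463/10000 ≈ 0.946300
step 6 [6y] swap r/1=801/57755: DF=(1 − 801/57755·(0.995500+0.980300+0.971500+0.962000+0.946300))/(1+801/57755) = 9199/10000 ≈ 0.919900
step 7 [7y] swap r/1=247/13304: DF=(1 − 247/13304·(0.995500+0.980300+0.971500+0.962000+0.946300+0.919900))/(1+247/13304) = 1753/2000 ≈ 0.876500

1 1 1991/2000
2 2 9803/10000
3 3 1943/2000
4 4 481/500
5 5 9463/10000
6 6 9199/10000
7 7 1753/2000
DF(2y) = 9803/10000 ≈ 0.980300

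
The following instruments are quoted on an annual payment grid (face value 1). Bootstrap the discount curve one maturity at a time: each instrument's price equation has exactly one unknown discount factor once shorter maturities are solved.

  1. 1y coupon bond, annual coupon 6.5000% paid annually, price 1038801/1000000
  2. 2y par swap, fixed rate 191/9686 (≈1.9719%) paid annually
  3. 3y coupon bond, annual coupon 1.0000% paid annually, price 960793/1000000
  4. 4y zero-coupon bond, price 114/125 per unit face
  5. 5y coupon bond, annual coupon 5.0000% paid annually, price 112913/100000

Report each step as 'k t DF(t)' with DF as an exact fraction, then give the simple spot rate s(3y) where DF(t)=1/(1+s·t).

step 1 [1y] bond c/1=13/200: DF=(1038801/1000000 − 13/200·(0))/(1+13/200) = 4877/5000 ≈ 0.975400
step 2 [2y] swap r/1=191/9686: DF=(1 − 191/9686·(0.975400))/(1+191/9686) = 4809/5000 ≈ 0.961800
step 3 [3y] bond c/1=1/100: DF=(960793/1000000 − 1/100·(0.975400+0.961800))/(1+1/100) = 9321/10000 ≈ 0.932100
step 4 [4y] zero: DF = P = 114/125 ≈ 0.912000
step 5 [5y] bond c/1=1/20: DF=(112913/100000 − 1/20·(0.975400+0.961800+0.932100+0.912000))/(1+1/20) = 8953/10000 ≈ 0.895300

1 1 4877/5000
2 2 4809/5000
3 3 9321/10000
4 4 114/125
5 5 8953/10000
s(3y) = (1/(9321/10000) − 1)/(3) = 679/27963 ≈ 2.4282%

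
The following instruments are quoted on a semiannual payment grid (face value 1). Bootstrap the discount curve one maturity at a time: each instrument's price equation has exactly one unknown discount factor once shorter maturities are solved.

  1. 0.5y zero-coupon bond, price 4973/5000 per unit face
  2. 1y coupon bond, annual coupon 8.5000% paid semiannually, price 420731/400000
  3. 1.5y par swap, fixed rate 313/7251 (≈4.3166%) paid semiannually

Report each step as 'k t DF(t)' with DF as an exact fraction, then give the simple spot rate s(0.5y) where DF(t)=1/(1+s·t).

step 1 [0.5y] zero: DF = P = 4973/5000 ≈ 0.994600
step 2 [1y] bond c/2=17/400: DF=(420731/400000 − 17/400·(0.994600))/(1+17/400) = 2421/2500 ≈ 0.968400
step 3 [1.5y] swap r/2=313/14502: DF=(1 − 313/14502·(0.994600+0.968400))/(1+313/14502) = 4687/5000 ≈ 0.937400

1 1/2 4973/5000
2 1 2421/2500
3 3/2 4687/5000
s(0.5y) = (1/(4973/5000) − 1)/(1/2) = 54/4973 ≈ 1.0859%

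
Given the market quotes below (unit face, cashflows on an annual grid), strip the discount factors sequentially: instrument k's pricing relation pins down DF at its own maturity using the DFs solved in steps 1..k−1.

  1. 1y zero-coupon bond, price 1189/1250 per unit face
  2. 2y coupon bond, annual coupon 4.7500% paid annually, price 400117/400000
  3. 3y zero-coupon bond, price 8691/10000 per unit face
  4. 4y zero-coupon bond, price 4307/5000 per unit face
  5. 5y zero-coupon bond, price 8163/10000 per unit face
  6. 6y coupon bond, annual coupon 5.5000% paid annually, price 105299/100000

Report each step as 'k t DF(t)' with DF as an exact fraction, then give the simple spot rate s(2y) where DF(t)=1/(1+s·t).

step 1 [1y] zero: DF = P = 1189/1250 ≈ 0.951200
step 2 [2y] bond c/1=19/400: DF=(400117/400000 − 19/400·(0.951200))/(1+19/400) = 4559/5000 ≈ 0.911800
step 3 [3y] zero: DF = P = 8691/10000 ≈ 0.869100
step 4 [4y] zero: DF = P = 4307/5000 ≈ 0.861400
step 5 [5y] zero: DF = P = 8163/10000 ≈ 0.816300
step 6 [6y] bond c/1=11/200: DF=(105299/100000 − 11/200·(0.951200+0.911800+0.869100+0.861400+0.816300))/(1+11/200) = 3841/5000 ≈ 0.768200

1 1 1189/1250
2 2 4559/5000
3 3 8691/10000
4 4 4307/5000
5 5 8163/10000
6 6 3841/5000
s(2y) = (1/(4559/5000) − 1)/(2) = 441/9118 ≈ 4.8366%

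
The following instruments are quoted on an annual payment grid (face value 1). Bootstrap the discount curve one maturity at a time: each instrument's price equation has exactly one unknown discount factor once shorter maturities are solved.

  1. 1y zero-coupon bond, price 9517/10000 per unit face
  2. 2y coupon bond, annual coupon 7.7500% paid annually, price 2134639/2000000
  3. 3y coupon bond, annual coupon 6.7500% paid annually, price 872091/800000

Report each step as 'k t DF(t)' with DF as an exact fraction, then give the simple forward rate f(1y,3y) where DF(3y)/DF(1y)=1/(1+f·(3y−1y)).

1 1 9517/10000
2 2 9221/10000
3 3 9027/10000
f(1y,3y) = ((9517/10000)/(9027/10000) − 1)/(2) = 245/9027 ≈ 2.7141%

step 1 [1y] zero: DF = P = 9517/10000 ≈ 0.951700
step 2 [2y] bond c/1=31/400: DF=(2134639/2000000 − 31/400·(0.951700))/(1+31/400) = 9221/10000 ≈ 0.922100
step 3 [3y] bond c/1=27/400: DF=(872091/800000 − 27/400·(0.951700+0.922100))/(1+27/400) = 9027/10000 ≈ 0.902700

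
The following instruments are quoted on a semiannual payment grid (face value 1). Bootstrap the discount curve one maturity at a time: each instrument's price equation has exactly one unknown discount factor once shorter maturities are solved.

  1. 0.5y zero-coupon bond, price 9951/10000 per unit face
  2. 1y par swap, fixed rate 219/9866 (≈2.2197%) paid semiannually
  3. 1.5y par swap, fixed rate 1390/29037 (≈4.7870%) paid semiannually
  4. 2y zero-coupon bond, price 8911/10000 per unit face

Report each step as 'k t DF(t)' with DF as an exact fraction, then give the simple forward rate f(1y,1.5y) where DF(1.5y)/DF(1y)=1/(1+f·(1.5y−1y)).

1 1/2 9951/10000
2 1 9781/10000
3 3/2 1861/2000
4 2 8911/10000
f(1y,1.5y) = ((9781/10000)/(1861/2000) − 1)/(1/2) = 952/9305 ≈ 10.2311%

step 1 [0.5y] zero: DF = P = 9951/10000 ≈ 0.995100
step 2 [1y] swap r/2=219/19732: DF=(1 − 219/19732·(0.995100))/(1+219/19732) = 9781/10000 ≈ 0.978100
step 3 [1.5y] swap r/2=695/29037: DF=(1 − 695/29037·(0.995100+0.978100))/(1+695/29037) = 1861/2000 ≈ 0.930500
step 4 [2y] zero: DF = P = 8911/10000 ≈ 0.891100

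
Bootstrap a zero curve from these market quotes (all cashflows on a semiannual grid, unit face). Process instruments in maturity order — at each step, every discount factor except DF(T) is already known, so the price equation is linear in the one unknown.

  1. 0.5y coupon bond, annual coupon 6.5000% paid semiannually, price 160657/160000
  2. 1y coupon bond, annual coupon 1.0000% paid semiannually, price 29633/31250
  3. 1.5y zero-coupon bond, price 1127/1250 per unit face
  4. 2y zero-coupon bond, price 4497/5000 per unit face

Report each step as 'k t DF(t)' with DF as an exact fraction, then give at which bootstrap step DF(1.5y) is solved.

step 1 [0.5y] bond c/2=13/400: DF=(160657/160000 − 13/400·(0))/(1+13/400) = 389/400 ≈ 0.972500
step 2 [1y] bond c/2=1/200: DF=(29633/31250 − 1/200·(0.972500))/(1+1/200) = 9387/10000 ≈ 0.938700
step 3 [1.5y] zero: DF = P = 1127/1250 ≈ 0.901600
step 4 [2y] zero: DF = P = 4497/5000 ≈ 0.899400

1 1/2 389/400
2 1 9387/10000
3 3/2 1127/1250
4 2 4497/5000
DF(1.5y) is solved at step 3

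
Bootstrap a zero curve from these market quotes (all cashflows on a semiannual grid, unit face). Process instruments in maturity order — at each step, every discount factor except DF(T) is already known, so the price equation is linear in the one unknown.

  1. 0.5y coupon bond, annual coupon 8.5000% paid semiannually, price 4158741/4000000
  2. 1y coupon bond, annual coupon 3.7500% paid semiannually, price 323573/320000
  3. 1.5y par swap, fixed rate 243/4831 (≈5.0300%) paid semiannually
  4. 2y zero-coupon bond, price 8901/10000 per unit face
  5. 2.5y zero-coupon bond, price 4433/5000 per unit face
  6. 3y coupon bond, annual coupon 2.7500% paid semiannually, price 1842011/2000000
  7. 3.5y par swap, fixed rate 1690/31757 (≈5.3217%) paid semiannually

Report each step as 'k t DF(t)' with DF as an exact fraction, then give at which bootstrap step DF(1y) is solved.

step 1 [0.5y] bond c/2=17/400: DF=(4158741/4000000 − 17/400·(0))/(1+17/400) = 9973/10000 ≈ 0.997300
step 2 [1y] bond c/2=3/160: DF=(323573/320000 − 3/160·(0.997300))/(1+3/160) = 4871/5000 ≈ 0.974200
step 3 [1.5y] swap r/2=243/9662: DF=(1 − 243/9662·(0.997300+0.974200))/(1+243/9662) = 9271/10000 ≈ 0.927100
step 4 [2y] zero: DF = P = 8901/10000 ≈ 0.890100
step 5 [2.5y] zero: DF = P = 4433/5000 ≈ 0.886600
step 6 [3y] bond c/2=11/800: DF=(1842011/2000000 − 11/800·(0.997300+0.974200+0.927100+0.890100+0.886600))/(1+11/800) = 8451/10000 ≈ 0.845100
step 7 [3.5y] swap r/2=845/31757: DF=(1 − 845/31757·(0.997300+0.974200+0.927100+0.890100+0.886600+0.845100))/(1+845/31757) = 831/1000 ≈ 0.831000

1 1/2 9973/10000
2 1 4871/5000
3 3/2 9271/10000
4 2 8901/10000
5 5/2 4433/5000
6 3 8451/10000
7 7/2 831/1000
DF(1y) is solved at step 2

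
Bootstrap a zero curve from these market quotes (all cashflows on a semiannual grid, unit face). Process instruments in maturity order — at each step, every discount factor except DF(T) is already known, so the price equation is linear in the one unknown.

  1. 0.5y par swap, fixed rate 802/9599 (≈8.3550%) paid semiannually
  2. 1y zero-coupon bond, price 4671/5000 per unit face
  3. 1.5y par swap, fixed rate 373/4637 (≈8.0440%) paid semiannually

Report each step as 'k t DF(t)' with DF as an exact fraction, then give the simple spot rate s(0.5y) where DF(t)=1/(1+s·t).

1 1/2 9599/10000
2 1 4671/5000
3 3/2 8881/10000
s(0.5y) = (1/(9599/10000) − 1)/(1/2) = 802/9599 ≈ 8.3550%

step 1 [0.5y] swap r/2=401/9599: DF=(1 − 401/9599·(0))/(1+401/9599) = 9599/10000 ≈ 0.959900
step 2 [1y] zero: DF = P = 4671/5000 ≈ 0.934200
step 3 [1.5y] swap r/2=373/9274: DF=(1 − 373/9274·(0.959900+0.934200))/(1+373/9274) = 8881/10000 ≈ 0.888100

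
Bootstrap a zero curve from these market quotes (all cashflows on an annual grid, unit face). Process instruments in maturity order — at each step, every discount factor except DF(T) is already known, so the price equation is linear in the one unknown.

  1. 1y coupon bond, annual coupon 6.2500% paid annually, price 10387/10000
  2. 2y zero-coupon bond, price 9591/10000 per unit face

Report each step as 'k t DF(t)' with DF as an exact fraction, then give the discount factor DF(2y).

step 1 [1y] bond c/1=1/16: DF=(10387/10000 − 1/16·(0))/(1+1/16) = 611/625 ≈ 0.977600
step 2 [2y] zero: DF = P = 9591/10000 ≈ 0.959100

1 1 611/625
2 2 9591/10000
DF(2y) = 9591/10000 ≈ 0.959100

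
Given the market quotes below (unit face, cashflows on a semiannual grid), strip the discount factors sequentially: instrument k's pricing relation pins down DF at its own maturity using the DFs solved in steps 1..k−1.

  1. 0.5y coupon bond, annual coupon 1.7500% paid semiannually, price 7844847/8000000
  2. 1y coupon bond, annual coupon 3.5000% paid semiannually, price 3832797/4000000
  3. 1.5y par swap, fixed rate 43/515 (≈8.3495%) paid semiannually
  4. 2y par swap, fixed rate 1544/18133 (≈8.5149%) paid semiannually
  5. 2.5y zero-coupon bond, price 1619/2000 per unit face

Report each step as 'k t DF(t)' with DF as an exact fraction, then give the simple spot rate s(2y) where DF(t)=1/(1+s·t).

step 1 [0.5y] bond c/2=7/800: DF=(7844847/8000000 − 7/800·(0))/(1+7/800) = 9721/10000 ≈ 0.972100
step 2 [1y] bond c/2=7/400: DF=(3832797/4000000 − 7/400·(0.972100))/(1+7/400) = 37/40 ≈ 0.925000
step 3 [1.5y] swap r/2=43/1030: DF=(1 − 43/1030·(0.972100+0.925000))/(1+43/1030) = 8839/10000 ≈ 0.883900
step 4 [2y] swap r/2=772/18133: DF=(1 − 772/18133·(0.972100+0.925000+0.883900))/(1+772/18133) = 1057/1250 ≈ 0.845600
step 5 [2.5y] zero: DF = P = 1619/2000 ≈ 0.809500

1 1/2 9721/10000
2 1 37/40
3 3/2 8839/10000
4 2 1057/1250
5 5/2 1619/2000
s(2y) = (1/(1057/1250) − 1)/(2) = 193/2114 ≈ 9.1296%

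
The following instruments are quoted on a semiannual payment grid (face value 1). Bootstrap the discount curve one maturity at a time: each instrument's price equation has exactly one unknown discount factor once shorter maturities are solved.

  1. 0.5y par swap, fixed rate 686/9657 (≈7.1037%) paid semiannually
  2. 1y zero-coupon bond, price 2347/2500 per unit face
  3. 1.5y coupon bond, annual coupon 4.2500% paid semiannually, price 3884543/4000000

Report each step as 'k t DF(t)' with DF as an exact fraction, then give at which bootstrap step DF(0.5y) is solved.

step 1 [0.5y] swap r/2=343/9657: DF=(1 − 343/9657·(0))/(1+343/9657) = 9657/10000 ≈ 0.965700
step 2 [1y] zero: DF = P = 2347/2500 ≈ 0.938800
step 3 [1.5y] bond c/2=17/800: DF=(3884543/4000000 − 17/800·(0.965700+0.938800))/(1+17/800) = 9113/10000 ≈ 0.911300

1 1/2 9657/10000
2 1 2347/2500
3 3/2 9113/10000
DF(0.5y) is solved at step 1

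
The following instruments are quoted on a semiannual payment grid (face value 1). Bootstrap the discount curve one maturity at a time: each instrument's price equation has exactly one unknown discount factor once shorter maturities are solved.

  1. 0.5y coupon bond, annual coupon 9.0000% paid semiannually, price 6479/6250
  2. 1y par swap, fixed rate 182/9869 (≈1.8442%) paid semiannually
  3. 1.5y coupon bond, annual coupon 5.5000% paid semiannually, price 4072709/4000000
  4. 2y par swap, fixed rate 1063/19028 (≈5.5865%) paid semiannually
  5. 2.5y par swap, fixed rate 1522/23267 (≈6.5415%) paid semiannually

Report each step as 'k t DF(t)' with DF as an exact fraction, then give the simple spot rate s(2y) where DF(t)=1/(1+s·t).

step 1 [0.5y] bond c/2=9/200: DF=(6479/6250 − 9/200·(0))/(1+9/200) = 124/125 ≈ 0.992000
step 2 [1y] swap r/2=91/9869: DF=(1 − 91/9869·(0.992000))/(1+91/9869) = 4909/5000 ≈ 0.981800
step 3 [1.5y] bond c/2=11/400: DF=(4072709/4000000 − 11/400·(0.992000+0.981800))/(1+11/400) = 9381/10000 ≈ 0.938100
step 4 [2y] swap r/2=1063/38056: DF=(1 − 1063/38056·(0.992000+0.981800+0.938100))/(1+1063/38056) = 8937/10000 ≈ 0.893700
step 5 [2.5y] swap r/2=761/23267: DF=(1 − 761/23267·(0.992000+0.981800+0.938100+0.893700))/(1+761/23267) = 4239/5000 ≈ 0.847800

1 1/2 124/125
2 1 4909/5000
3 3/2 9381/10000
4 2 8937/10000
5 5/2 4239/5000
s(2y) = (1/(8937/10000) − 1)/(2) = 1063/17874 ≈ 5.9472%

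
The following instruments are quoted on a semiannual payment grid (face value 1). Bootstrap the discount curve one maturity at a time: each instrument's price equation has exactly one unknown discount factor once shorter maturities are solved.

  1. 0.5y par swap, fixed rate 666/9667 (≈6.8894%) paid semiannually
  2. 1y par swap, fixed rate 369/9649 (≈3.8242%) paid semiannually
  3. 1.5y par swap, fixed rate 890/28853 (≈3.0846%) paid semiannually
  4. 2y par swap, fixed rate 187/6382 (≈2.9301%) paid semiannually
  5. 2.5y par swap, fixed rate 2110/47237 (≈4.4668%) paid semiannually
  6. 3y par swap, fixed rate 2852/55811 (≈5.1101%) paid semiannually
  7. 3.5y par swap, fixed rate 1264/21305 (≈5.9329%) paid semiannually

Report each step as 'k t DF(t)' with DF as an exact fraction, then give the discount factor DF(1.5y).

1 1/2 9667/10000
2 1 9631/10000
3 3/2 1911/2000
4 2 9439/10000
5 5/2 1789/2000
6 3 4287/5000
7 7/2 1013/1250
DF(1.5y) = 1911/2000 ≈ 0.955500

step 1 [0.5y] swap r/2=333/9667: DF=(1 − 333/9667·(0))/(1+333/9667) = 9667/10000 ≈ 0.966700
step 2 [1y] swap r/2=369/19298: DF=(1 − 369/19298·(0.966700))/(1+369/19298) = 9631/10000 ≈ 0.963100
step 3 [1.5y] swap r/2=445/28853: DF=(1 − 445/28853·(0.966700+0.963100))/(1+445/28853) = 1911/2000 ≈ 0.955500
step 4 [2y] swap r/2=187/12764: DF=(1 − 187/12764·(0.966700+0.963100+0.955500))/(1+187/12764) = 9439/10000 ≈ 0.943900
step 5 [2.5y] swap r/2=1055/47237: DF=(1 − 1055/47237·(0.966700+0.963100+0.955500+0.943900))/(1+1055/47237) = 1789/2000 ≈ 0.894500
step 6 [3y] swap r/2=1426/55811: DF=(1 − 1426/55811·(0.966700+0.963100+0.955500+0.943900+0.894500))/(1+1426/55811) = 4287/5000 ≈ 0.857400
step 7 [3.5y] swap r/2=632/21305: DF=(1 − 632/21305·(0.966700+0.963100+0.955500+0.943900+0.894500+0.857400))/(1+632/21305) = 1013/1250 ≈ 0.810400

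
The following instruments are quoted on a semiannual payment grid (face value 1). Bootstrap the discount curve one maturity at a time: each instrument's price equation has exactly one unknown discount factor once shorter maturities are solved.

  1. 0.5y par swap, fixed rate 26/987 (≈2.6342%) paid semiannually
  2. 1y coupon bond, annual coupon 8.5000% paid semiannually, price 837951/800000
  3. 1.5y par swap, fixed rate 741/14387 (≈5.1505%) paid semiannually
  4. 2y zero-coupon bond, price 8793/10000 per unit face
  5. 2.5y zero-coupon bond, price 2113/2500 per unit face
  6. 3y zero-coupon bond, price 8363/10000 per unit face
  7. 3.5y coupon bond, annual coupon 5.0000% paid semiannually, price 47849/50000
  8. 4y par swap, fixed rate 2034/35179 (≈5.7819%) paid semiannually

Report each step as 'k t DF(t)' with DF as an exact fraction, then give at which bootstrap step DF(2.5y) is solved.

step 1 [0.5y] swap r/2=13/987: DF=(1 − 13/987·(0))/(1+13/987) = 987/1000 ≈ 0.987000
step 2 [1y] bond c/2=17/400: DF=(837951/800000 − 17/400·(0.987000))/(1+17/400) = 1929/2000 ≈ 0.964500
step 3 [1.5y] swap r/2=741/28774: DF=(1 − 741/28774·(0.987000+0.964500))/(1+741/28774) = 9259/10000 ≈ 0.925900
step 4 [2y] zero: DF = P = 8793/10000 ≈ 0.879300
step 5 [2.5y] zero: DF = P = 2113/2500 ≈ 0.845200
step 6 [3y] zero: DF = P = 8363/10000 ≈ 0.836300
step 7 [3.5y] bond c/2=1/40: DF=(47849/50000 − 1/40·(0.987000+0.964500+0.925900+0.879300+0.845200+0.836300))/(1+1/40) = 801/1000 ≈ 0.801000
step 8 [4y] swap r/2=1017/35179: DF=(1 − 1017/35179·(0.987000+0.964500+0.925900+0.879300+0.845200+0.836300+0.801000))/(1+1017/35179) = 3983/5000 ≈ 0.796600

1 1/2 987/1000
2 1 1929/2000
3 3/2 9259/10000
4 2 8793/10000
5 5/2 2113/2500
6 3 8363/10000
7 7/2 801/1000
8 4 3983/5000
DF(2.5y) is solved at step 5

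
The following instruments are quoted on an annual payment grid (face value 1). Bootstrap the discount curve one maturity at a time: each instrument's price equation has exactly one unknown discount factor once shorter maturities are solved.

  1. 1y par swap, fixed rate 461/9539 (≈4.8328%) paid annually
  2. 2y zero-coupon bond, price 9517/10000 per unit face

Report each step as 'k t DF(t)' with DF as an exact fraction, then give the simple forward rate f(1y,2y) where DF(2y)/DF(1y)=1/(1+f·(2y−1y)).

1 1 9539/10000
2 2 9517/10000
f(1y,2y) = ((9539/10000)/(9517/10000) − 1)/(1) = 22/9517 ≈ 0.2312%

step 1 [1y] swap r/1=461/9539: DF=(1 − 461/9539·(0))/(1+461/9539) = 9539/10000 ≈ 0.953900
step 2 [2y] zero: DF = P = 9517/10000 ≈ 0.951700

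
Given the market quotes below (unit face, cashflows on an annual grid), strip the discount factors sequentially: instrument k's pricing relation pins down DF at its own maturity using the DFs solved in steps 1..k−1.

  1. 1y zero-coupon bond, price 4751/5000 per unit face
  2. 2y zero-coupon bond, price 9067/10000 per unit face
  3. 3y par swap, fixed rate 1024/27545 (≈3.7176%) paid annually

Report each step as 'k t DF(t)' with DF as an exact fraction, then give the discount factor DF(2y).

1 1 4751/5000
2 2 9067/10000
3 3 561/625
DF(2y) = 9067/10000 ≈ 0.906700

step 1 [1y] zero: DF = P = 4751/5000 ≈ 0.950200
step 2 [2y] zero: DF = P = 9067/10000 ≈ 0.906700
step 3 [3y] swap r/1=1024/27545: DF=(1 − 1024/27545·(0.950200+0.906700))/(1+1024/27545) = 561/625 ≈ 0.897600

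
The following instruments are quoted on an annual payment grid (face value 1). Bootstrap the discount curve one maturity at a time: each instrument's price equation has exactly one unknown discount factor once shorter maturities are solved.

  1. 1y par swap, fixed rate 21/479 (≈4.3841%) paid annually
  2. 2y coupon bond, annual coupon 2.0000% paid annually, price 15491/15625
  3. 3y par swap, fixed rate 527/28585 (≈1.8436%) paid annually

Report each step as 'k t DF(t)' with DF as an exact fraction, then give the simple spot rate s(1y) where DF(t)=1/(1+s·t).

step 1 [1y] swap r/1=21/479: DF=(1 − 21/479·(0))/(1+21/479) = 479/500 ≈ 0.958000
step 2 [2y] bond c/1=1/50: DF=(15491/15625 − 1/50·(0.958000))/(1+1/50) = 2383/2500 ≈ 0.953200
step 3 [3y] swap r/1=527/28585: DF=(1 − 527/28585·(0.958000+0.953200))/(1+527/28585) = 9473/10000 ≈ 0.947300

1 1 479/500
2 2 2383/2500
3 3 9473/10000
s(1y) = (1/(479/500) − 1)/(1) = 21/479 ≈ 4.3841%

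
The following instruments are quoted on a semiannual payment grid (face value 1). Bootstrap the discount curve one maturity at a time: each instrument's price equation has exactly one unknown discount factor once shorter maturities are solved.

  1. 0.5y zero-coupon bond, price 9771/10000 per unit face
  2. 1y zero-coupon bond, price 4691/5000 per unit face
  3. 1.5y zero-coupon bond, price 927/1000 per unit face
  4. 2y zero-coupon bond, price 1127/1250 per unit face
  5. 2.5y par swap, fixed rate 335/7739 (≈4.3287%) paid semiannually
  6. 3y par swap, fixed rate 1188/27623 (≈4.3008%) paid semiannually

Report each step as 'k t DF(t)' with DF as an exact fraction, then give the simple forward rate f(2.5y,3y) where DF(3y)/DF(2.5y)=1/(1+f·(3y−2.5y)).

1 1/2 9771/10000
2 1 4691/5000
3 3/2 927/1000
4 2 1127/1250
5 5/2 1799/2000
6 3 2203/2500
f(2.5y,3y) = ((1799/2000)/(2203/2500) − 1)/(1/2) = 183/4406 ≈ 4.1534%

step 1 [0.5y] zero: DF = P = 9771/10000 ≈ 0.977100
step 2 [1y] zero: DF = P = 4691/5000 ≈ 0.938200
step 3 [1.5y] zero: DF = P = 927/1000 ≈ 0.927000
step 4 [2y] zero: DF = P = 1127/1250 ≈ 0.901600
step 5 [2.5y] swap r/2=335/15478: DF=(1 − 335/15478·(0.977100+0.938200+0.927000+0.901600))/(1+335/15478) = 1799/2000 ≈ 0.899500
step 6 [3y] swap r/2=594/27623: DF=(1 − 594/27623·(0.977100+0.938200+0.927000+0.901600+0.899500))/(1+594/27623) = 2203/2500 ≈ 0.881200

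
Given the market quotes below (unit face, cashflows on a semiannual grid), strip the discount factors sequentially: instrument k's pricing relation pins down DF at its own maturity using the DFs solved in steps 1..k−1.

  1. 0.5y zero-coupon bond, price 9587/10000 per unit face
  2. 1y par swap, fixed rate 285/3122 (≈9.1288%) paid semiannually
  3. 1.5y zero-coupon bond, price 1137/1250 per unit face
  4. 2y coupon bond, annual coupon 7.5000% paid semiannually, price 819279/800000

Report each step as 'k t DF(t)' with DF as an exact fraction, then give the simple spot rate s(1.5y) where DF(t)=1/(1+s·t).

step 1 [0.5y] zero: DF = P = 9587/10000 ≈ 0.958700
step 2 [1y] swap r/2=285/6244: DF=(1 − 285/6244·(0.958700))/(1+285/6244) = 1829/2000 ≈ 0.914500
step 3 [1.5y] zero: DF = P = 1137/1250 ≈ 0.909600
step 4 [2y] bond c/2=3/80: DF=(819279/800000 − 3/80·(0.958700+0.914500+0.909600))/(1+3/80) = 1773/2000 ≈ 0.886500

1 1/2 9587/10000
2 1 1829/2000
3 3/2 1137/1250
4 2 1773/2000
s(1.5y) = (1/(1137/1250) − 1)/(3/2) = 226/3411 ≈ 6.6256%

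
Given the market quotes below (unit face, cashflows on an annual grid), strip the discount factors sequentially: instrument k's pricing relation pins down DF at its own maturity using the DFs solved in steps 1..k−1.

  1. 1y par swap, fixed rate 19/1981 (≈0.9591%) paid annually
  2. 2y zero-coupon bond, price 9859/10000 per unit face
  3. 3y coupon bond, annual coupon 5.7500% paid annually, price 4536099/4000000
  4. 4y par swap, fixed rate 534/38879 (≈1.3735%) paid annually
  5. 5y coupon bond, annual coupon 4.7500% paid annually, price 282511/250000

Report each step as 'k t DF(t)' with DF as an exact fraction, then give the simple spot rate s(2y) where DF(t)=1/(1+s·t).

step 1 [1y] swap r/1=19/1981: DF=(1 − 19/1981·(0))/(1+19/1981) = 1981/2000 ≈ 0.990500
step 2 [2y] zero: DF = P = 9859/10000 ≈ 0.985900
step 3 [3y] bond c/1=23/400: DF=(4536099/4000000 − 23/400·(0.990500+0.985900))/(1+23/400) = 9649/10000 ≈ 0.964900
step 4 [4y] swap r/1=534/38879: DF=(1 − 534/38879·(0.990500+0.985900+0.964900))/(1+534/38879) = 4733/5000 ≈ 0.946600
step 5 [5y] bond c/1=19/400: DF=(282511/250000 − 19/400·(0.990500+0.985900+0.964900+0.946600))/(1+19/400) = 361/400 ≈ 0.902500

1 1 1981/2000
2 2 9859/10000
3 3 9649/10000
4 4 4733/5000
5 5 361/400
s(2y) = (1/(9859/10000) − 1)/(2) = 141/19718 ≈ 0.7151%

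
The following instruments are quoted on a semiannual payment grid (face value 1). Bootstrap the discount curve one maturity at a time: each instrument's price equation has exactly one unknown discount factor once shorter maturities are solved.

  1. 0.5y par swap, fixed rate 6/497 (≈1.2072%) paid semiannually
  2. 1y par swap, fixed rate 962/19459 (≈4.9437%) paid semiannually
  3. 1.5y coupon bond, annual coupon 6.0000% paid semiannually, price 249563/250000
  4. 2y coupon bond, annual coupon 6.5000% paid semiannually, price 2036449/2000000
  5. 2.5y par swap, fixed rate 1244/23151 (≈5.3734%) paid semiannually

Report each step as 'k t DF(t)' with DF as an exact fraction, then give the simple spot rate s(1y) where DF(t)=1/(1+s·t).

1 1/2 497/500
2 1 9519/10000
3 3/2 73/80
4 2 4481/5000
5 5/2 2189/2500
s(1y) = (1/(9519/10000) − 1)/(1) = 481/9519 ≈ 5.0531%

step 1 [0.5y] swap r/2=3/497: DF=(1 − 3/497·(0))/(1+3/497) = 497/500 ≈ 0.994000
step 2 [1y] swap r/2=481/19459: DF=(1 − 481/19459·(0.994000))/(1+481/19459) = 9519/10000 ≈ 0.951900
step 3 [1.5y] bond c/2=3/100: DF=(249563/250000 − 3/100·(0.994000+0.951900))/(1+3/100) = 73/80 ≈ 0.912500
step 4 [2y] bond c/2=13/400: DF=(2036449/2000000 − 13/400·(0.994000+0.951900+0.912500))/(1+13/400) = 4481/5000 ≈ 0.896200
step 5 [2.5y] swap r/2=622/23151: DF=(1 − 622/23151·(0.994000+0.951900+0.912500+0.896200))/(1+622/23151) = 2189/2500 ≈ 0.875600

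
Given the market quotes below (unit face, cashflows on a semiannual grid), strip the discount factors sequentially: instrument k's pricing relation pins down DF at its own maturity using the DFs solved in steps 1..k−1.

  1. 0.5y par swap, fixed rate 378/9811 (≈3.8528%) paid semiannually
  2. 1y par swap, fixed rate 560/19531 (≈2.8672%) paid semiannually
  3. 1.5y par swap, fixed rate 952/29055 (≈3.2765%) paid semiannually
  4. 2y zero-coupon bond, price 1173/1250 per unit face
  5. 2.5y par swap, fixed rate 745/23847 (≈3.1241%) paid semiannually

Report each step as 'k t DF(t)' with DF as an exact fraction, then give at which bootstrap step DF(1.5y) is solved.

step 1 [0.5y] swap r/2=189/9811: DF=(1 − 189/9811·(0))/(1+189/9811) = 9811/10000 ≈ 0.981100
step 2 [1y] swap r/2=280/19531: DF=(1 − 280/19531·(0.981100))/(1+280/19531) = 243/250 ≈ 0.972000
step 3 [1.5y] swap r/2=476/29055: DF=(1 − 476/29055·(0.981100+0.972000))/(1+476/29055) = 2381/2500 ≈ 0.952400
step 4 [2y] zero: DF = P = 1173/1250 ≈ 0.938400
step 5 [2.5y] swap r/2=745/47694: DF=(1 − 745/47694·(0.981100+0.972000+0.952400+0.938400))/(1+745/47694) = 1851/2000 ≈ 0.925500

1 1/2 9811/10000
2 1 243/250
3 3/2 2381/2500
4 2 1173/1250
5 5/2 1851/2000
DF(1.5y) is solved at step 3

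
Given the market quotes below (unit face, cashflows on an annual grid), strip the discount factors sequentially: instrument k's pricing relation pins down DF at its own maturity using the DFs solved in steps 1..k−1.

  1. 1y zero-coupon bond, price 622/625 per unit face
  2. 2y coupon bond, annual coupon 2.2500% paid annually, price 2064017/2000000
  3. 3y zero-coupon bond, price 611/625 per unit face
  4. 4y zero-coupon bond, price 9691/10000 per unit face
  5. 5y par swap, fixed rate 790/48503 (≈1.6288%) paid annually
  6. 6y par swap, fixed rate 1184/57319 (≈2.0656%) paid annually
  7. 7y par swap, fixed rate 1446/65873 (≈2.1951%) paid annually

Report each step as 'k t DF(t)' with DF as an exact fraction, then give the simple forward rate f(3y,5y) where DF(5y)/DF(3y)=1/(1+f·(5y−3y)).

step 1 [1y] zero: DF = P = 622/625 ≈ 0.995200
step 2 [2y] bond c/1=9/400: DF=(2064017/2000000 − 9/400·(0.995200))/(1+9/400) = 4937/5000 ≈ 0.987400
step 3 [3y] zero: DF = P = 611/625 ≈ 0.977600
step 4 [4y] zero: DF = P = 9691/10000 ≈ 0.969100
step 5 [5y] swap r/1=790/48503: DF=(1 − 790/48503·(0.995200+0.987400+0.977600+0.969100))/(1+790/48503) = 921/1000 ≈ 0.921000
step 6 [6y] swap r/1=1184/57319: DF=(1 − 1184/57319·(0.995200+0.987400+0.977600+0.969100+0.921000))/(1+1184/57319) = 551/625 ≈ 0.881600
step 7 [7y] swap r/1=1446/65873: DF=(1 − 1446/65873·(0.995200+0.987400+0.977600+0.969100+0.921000+0.881600))/(1+1446/65873) = 4277/5000 ≈ 0.855400

1 1 622/625
2 2 4937/5000
3 3 611/625
4 4 9691/10000
5 5 921/1000
6 6 551/625
7 7 4277/5000
f(3y,5y) = ((611/625)/(921/1000) − 1)/(2) = 283/9210 ≈ 3.0727%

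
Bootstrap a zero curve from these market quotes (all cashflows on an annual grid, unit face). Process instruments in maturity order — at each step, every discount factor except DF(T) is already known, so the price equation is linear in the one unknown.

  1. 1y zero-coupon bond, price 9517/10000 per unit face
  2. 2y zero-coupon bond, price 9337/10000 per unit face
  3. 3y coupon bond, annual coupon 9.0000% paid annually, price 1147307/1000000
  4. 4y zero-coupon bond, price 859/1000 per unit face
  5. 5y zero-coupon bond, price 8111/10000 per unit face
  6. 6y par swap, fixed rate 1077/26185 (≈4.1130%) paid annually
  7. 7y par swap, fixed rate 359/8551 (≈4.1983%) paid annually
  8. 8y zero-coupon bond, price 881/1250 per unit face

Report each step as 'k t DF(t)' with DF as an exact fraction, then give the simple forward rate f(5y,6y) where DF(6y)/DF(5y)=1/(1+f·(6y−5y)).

step 1 [1y] zero: DF = P = 9517/10000 ≈ 0.951700
step 2 [2y] zero: DF = P = 9337/10000 ≈ 0.933700
step 3 [3y] bond c/1=9/100: DF=(1147307/1000000 − 9/100·(0.951700+0.933700))/(1+9/100) = 8969/10000 ≈ 0.896900
step 4 [4y] zero: DF = P = 859/1000 ≈ 0.859000
step 5 [5y] zero: DF = P = 8111/10000 ≈ 0.811100
step 6 [6y] swap r/1=1077/26185: DF=(1 − 1077/26185·(0.951700+0.933700+0.896900+0.859000+0.811100))/(1+1077/26185) = 3923/5000 ≈ 0.784600
step 7 [7y] swap r/1=359/8551: DF=(1 − 359/8551·(0.951700+0.933700+0.896900+0.859000+0.811100+0.784600))/(1+359/8551) = 7487/10000 ≈ 0.748700
step 8 [8y] zero: DF = P = 881/1250 ≈ 0.704800

1 1 9517/10000
2 2 9337/10000
3 3 8969/10000
4 4 859/1000
5 5 8111/10000
6 6 3923/5000
7 7 7487/10000
8 8 881/1250
f(5y,6y) = ((8111/10000)/(3923/5000) − 1)/(1) = 265/7846 ≈ 3.3775%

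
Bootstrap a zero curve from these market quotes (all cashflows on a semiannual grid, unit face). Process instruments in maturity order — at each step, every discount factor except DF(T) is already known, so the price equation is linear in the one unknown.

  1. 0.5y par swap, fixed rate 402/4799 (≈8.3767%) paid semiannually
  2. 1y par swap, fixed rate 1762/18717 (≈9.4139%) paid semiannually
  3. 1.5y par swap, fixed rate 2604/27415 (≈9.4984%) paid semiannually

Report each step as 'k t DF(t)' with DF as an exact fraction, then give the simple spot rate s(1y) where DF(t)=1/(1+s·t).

1 1/2 4799/5000
2 1 9119/10000
3 3/2 4349/5000
s(1y) = (1/(9119/10000) − 1)/(1) = 881/9119 ≈ 9.6611%

step 1 [0.5y] swap r/2=201/4799: DF=(1 − 201/4799·(0))/(1+201/4799) = 4799/5000 ≈ 0.959800
step 2 [1y] swap r/2=881/18717: DF=(1 − 881/18717·(0.959800))/(1+881/18717) = 9119/10000 ≈ 0.911900
step 3 [1.5y] swap r/2=1302/27415: DF=(1 − 1302/27415·(0.959800+0.911900))/(1+1302/27415) = 4349/5000 ≈ 0.869800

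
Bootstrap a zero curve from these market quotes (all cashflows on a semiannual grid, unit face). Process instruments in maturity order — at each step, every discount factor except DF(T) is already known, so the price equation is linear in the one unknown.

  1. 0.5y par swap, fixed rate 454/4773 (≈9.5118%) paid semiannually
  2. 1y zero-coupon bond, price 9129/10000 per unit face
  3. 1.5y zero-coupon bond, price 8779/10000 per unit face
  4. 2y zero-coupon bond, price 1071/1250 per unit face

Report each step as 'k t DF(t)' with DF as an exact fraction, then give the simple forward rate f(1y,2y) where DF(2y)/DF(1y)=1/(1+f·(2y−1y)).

1 1/2 4773/5000
2 1 9129/10000
3 3/2 8779/10000
4 2 1071/1250
f(1y,2y) = ((9129/10000)/(1071/1250) − 1)/(1) = 11/168 ≈ 6.5476%

step 1 [0.5y] swap r/2=227/4773: DF=(1 − 227/4773·(0))/(1+227/4773) = 4773/5000 ≈ 0.954600
step 2 [1y] zero: DF = P = 9129/10000 ≈ 0.912900
step 3 [1.5y] zero: DF = P = 8779/10000 ≈ 0.877900
step 4 [2y] zero: DF = P = 1071/1250 ≈ 0.856800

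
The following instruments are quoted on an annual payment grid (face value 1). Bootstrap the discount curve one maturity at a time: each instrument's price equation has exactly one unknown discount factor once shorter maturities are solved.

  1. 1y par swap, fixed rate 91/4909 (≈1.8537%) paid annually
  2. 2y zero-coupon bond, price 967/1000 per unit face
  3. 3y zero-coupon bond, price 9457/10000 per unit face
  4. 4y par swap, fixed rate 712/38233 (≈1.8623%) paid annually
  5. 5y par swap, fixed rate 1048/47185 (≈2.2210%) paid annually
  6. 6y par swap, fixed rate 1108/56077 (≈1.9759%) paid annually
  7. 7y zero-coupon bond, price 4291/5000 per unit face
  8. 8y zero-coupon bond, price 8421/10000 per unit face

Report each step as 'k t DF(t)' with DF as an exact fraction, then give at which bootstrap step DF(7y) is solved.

1 1 4909/5000
2 2 967/1000
3 3 9457/10000
4 4 1161/1250
5 5 1119/1250
6 6 2223/2500
7 7 4291/5000
8 8 8421/10000
DF(7y) is solved at step 7

step 1 [1y] swap r/1=91/4909: DF=(1 − 91/4909·(0))/(1+91/4909) = 4909/5000 ≈ 0.981800
step 2 [2y] zero: DF = P = 967/1000 ≈ 0.967000
step 3 [3y] zero: DF = P = 9457/10000 ≈ 0.945700
step 4 [4y] swap r/1=712/38233: DF=(1 − 712/38233·(0.981800+0.967000+0.945700))/(1+712/38233) = 1161/1250 ≈ 0.928800
step 5 [5y] swap r/1=1048/47185: DF=(1 − 1048/47185·(0.981800+0.967000+0.945700+0.928800))/(1+1048/47185) = 1119/1250 ≈ 0.895200
step 6 [6y] swap r/1=1108/56077: DF=(1 − 1108/56077·(0.981800+0.967000+0.945700+0.928800+0.895200))/(1+1108/56077) = 2223/2500 ≈ 0.889200
step 7 [7y] zero: DF = P = 4291/5000 ≈ 0.858200
step 8 [8y] zero: DF = P = 8421/10000 ≈ 0.842100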